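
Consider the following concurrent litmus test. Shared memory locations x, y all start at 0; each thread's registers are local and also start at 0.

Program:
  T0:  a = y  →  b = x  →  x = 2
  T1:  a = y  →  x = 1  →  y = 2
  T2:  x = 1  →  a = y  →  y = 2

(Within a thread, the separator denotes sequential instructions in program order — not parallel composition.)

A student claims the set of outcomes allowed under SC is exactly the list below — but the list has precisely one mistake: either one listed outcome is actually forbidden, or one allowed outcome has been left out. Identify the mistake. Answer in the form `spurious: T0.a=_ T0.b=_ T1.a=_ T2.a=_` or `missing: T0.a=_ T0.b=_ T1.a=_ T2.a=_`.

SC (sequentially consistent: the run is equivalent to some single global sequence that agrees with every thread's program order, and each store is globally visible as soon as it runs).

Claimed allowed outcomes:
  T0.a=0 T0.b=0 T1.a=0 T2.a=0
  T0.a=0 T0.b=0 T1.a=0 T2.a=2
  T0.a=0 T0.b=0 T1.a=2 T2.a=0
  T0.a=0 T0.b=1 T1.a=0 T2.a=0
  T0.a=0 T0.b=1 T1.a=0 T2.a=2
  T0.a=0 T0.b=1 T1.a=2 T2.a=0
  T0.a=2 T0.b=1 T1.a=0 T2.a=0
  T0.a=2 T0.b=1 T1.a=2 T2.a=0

outcome vector order: (T0.a,T0.b,T1.a,T2.a)
[SC] allowed = {0/0/0/0; 0/0/0/2; 0/0/2/0; 0/1/0/0; 0/1/0/2; 0/1/2/0; 2/1/0/0; 2/1/0/2; 2/1/2/0}
SC∖claimed = {2/1/0/2}

missing: T0.a=2 T0.b=1 T1.a=0 T2.a=2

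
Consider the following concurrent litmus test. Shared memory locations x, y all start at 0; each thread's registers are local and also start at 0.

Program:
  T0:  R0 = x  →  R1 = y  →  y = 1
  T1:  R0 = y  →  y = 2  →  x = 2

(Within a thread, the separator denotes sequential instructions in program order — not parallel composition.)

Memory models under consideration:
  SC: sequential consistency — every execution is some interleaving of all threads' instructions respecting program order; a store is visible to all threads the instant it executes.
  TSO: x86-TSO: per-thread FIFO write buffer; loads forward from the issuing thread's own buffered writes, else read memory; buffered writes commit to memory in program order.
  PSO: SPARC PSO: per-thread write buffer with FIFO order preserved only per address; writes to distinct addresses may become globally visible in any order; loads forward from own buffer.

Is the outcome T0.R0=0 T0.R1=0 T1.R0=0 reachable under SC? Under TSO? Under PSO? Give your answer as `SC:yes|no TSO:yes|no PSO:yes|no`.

SC:yes TSO:yes PSO:yes

outcome vector order: (T0.R0,T0.R1,T1.R0)
SC (4): 000; 001; 020; 220
TSO (4): 000; 001; 020; 220
PSO (5): 000; 001; 020; 200; 220
target 000 ∈ {SC,TSO,PSO}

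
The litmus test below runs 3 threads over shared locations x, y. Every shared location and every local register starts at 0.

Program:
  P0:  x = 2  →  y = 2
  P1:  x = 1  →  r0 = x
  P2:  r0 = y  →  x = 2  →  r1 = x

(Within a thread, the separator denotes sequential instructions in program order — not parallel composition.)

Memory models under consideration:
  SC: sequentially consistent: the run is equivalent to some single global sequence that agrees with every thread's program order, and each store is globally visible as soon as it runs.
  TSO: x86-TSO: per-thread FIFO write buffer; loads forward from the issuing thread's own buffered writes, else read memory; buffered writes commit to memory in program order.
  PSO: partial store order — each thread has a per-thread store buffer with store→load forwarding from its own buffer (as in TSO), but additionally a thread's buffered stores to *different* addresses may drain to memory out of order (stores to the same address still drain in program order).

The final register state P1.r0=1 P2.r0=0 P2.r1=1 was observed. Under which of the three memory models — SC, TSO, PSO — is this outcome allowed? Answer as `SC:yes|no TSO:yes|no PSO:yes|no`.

outcome vector order: (P1.r0,P2.r0,P2.r1)
under SC → (1,0,1), (1,0,2), (1,2,1), (1,2,2), (2,0,1), (2,0,2), (2,2,2)
under TSO → (1,0,1), (1,0,2), (1,2,1), (1,2,2), (2,0,1), (2,0,2), (2,2,2)
under PSO → (1,0,1), (1,0,2), (1,2,1), (1,2,2), (2,0,1), (2,0,2), (2,2,1), (2,2,2)
target (1,0,1) ∈ {SC,TSO,PSO}

SC:yes TSO:yes PSO:yes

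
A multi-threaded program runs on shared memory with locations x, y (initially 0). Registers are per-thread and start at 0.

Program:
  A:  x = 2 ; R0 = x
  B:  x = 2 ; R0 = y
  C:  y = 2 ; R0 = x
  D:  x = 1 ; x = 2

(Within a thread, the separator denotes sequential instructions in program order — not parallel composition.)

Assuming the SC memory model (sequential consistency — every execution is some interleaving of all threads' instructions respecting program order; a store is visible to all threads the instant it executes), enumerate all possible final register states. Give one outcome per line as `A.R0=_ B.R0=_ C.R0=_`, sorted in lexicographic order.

A.R0=1 B.R0=0 C.R0=1
A.R0=1 B.R0=0 C.R0=2
A.R0=1 B.R0=2 C.R0=0
A.R0=1 B.R0=2 C.R0=1
A.R0=1 B.R0=2 C.R0=2
A.R0=2 B.R0=0 C.R0=1
A.R0=2 B.R0=0 C.R0=2
A.R0=2 B.R0=2 C.R0=0
A.R0=2 B.R0=2 C.R0=1
A.R0=2 B.R0=2 C.R0=2

outcome vector order: (A.R0,B.R0,C.R0)
|SC outcomes| = 10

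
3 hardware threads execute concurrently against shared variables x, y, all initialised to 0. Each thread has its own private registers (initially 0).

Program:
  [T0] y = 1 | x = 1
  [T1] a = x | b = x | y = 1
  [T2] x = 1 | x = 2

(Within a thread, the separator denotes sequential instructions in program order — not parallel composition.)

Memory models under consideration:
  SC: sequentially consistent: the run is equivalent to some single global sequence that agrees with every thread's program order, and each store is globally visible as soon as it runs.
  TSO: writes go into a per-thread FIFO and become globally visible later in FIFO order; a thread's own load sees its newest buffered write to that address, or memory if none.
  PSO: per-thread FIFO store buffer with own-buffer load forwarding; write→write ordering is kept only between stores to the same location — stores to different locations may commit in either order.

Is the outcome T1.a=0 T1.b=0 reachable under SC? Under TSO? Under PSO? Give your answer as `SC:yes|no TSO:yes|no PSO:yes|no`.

SC:yes TSO:yes PSO:yes

outcome vector order: (T1.a,T1.b)
SC: 7 outcomes — {<0 0>, <0 1>, <0 2>, <1 1>, <1 2>, <2 1>, <2 2>}
TSO: 7 outcomes — {<0 0>, <0 1>, <0 2>, <1 1>, <1 2>, <2 1>, <2 2>}
PSO: 7 outcomes — {<0 0>, <0 1>, <0 2>, <1 1>, <1 2>, <2 1>, <2 2>}
target <0 0> ∈ {SC,TSO,PSO}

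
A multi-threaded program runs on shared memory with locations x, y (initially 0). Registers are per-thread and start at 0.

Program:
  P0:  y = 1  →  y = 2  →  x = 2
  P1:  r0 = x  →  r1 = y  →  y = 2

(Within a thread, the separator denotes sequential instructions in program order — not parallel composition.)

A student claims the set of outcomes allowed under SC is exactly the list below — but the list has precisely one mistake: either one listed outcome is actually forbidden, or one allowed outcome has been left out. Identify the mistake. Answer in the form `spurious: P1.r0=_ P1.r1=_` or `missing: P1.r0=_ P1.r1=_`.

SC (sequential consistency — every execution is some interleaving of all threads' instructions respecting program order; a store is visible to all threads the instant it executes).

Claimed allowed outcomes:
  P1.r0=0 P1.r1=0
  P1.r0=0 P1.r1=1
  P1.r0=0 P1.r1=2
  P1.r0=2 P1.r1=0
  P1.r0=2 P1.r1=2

spurious: P1.r0=2 P1.r1=0

outcome vector order: (P1.r0,P1.r1)
SC (4): (0,0); (0,1); (0,2); (2,2)
claimed∖SC = {(2,0)}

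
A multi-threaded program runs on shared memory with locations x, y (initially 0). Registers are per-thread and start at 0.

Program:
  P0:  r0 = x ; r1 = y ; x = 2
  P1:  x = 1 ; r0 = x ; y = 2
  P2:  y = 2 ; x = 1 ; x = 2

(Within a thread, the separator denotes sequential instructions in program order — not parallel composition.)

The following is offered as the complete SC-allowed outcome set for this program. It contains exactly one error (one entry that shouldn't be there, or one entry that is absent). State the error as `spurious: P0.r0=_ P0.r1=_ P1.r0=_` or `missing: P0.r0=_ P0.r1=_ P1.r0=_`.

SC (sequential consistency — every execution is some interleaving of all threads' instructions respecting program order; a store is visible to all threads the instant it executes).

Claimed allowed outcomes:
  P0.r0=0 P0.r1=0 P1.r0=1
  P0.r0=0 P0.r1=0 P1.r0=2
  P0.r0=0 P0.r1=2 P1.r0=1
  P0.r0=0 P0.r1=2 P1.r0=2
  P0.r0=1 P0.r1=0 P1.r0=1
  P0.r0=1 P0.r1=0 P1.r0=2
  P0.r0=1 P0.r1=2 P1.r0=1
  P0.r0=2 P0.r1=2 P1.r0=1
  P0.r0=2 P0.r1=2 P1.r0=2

missing: P0.r0=1 P0.r1=2 P1.r0=2

outcome vector order: (P0.r0,P0.r1,P1.r0)
under SC → (0,0,1); (0,0,2); (0,2,1); (0,2,2); (1,0,1); (1,0,2); (1,2,1); (1,2,2); (2,2,1); (2,2,2)
SC∖claimed = {(1,2,2)}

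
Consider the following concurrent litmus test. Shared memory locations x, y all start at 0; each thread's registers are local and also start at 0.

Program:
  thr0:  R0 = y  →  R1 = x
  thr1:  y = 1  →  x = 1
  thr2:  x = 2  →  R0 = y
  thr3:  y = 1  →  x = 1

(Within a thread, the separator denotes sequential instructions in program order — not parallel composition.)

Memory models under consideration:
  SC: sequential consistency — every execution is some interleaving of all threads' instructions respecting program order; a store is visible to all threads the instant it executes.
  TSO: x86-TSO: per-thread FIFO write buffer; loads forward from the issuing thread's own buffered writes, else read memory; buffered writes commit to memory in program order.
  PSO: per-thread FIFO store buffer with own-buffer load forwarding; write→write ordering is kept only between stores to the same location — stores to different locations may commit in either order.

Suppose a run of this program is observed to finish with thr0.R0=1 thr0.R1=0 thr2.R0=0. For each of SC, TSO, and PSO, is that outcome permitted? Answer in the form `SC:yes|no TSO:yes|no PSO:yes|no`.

outcome vector order: (thr0.R0,thr0.R1,thr2.R0)
SC (11): (0,0,0) (0,0,1) (0,1,0) (0,1,1) (0,2,0) (0,2,1) (1,0,1) (1,1,0) (1,1,1) (1,2,0) (1,2,1)
TSO (12): (0,0,0) (0,0,1) (0,1,0) (0,1,1) (0,2,0) (0,2,1) (1,0,0) (1,0,1) (1,1,0) (1,1,1) (1,2,0) (1,2,1)
PSO (12): (0,0,0) (0,0,1) (0,1,0) (0,1,1) (0,2,0) (0,2,1) (1,0,0) (1,0,1) (1,1,0) (1,1,1) (1,2,0) (1,2,1)
target (1,0,0) ∈ {TSO,PSO}

SC:no TSO:yes PSO:yes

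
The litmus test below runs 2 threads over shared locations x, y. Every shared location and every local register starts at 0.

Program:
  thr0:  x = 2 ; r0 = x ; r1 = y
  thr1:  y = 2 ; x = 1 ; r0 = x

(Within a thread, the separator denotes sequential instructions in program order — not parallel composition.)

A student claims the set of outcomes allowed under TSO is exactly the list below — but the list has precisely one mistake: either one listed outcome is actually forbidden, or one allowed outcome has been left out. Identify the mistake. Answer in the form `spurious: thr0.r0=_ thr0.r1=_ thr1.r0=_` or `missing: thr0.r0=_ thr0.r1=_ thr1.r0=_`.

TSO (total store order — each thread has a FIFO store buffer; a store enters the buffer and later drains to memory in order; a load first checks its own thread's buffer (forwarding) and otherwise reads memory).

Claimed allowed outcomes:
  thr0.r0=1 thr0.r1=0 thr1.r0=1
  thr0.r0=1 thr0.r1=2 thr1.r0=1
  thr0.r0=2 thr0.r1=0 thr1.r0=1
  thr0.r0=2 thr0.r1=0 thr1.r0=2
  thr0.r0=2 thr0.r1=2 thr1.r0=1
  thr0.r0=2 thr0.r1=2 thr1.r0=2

outcome vector order: (thr0.r0,thr0.r1,thr1.r0)
TSO (5): <1 2 1>; <2 0 1>; <2 0 2>; <2 2 1>; <2 2 2>
claimed∖TSO = {<1 0 1>}

spurious: thr0.r0=1 thr0.r1=0 thr1.r0=1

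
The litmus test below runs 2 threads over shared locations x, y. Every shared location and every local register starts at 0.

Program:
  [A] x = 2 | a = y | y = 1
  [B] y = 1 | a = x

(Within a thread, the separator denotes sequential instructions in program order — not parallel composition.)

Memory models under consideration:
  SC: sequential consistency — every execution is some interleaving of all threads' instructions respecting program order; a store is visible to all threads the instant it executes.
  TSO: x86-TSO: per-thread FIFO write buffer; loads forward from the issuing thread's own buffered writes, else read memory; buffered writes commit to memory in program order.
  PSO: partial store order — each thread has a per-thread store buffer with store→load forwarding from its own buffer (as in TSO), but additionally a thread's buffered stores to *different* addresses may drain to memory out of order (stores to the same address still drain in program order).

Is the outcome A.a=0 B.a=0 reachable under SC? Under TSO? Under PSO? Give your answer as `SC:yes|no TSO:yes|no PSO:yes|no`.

SC:no TSO:yes PSO:yes

outcome vector order: (A.a,B.a)
SC (3): (0,2); (1,0); (1,2)
TSO (4): (0,0); (0,2); (1,0); (1,2)
PSO (4): (0,0); (0,2); (1,0); (1,2)
target (0,0) ∈ {TSO,PSO}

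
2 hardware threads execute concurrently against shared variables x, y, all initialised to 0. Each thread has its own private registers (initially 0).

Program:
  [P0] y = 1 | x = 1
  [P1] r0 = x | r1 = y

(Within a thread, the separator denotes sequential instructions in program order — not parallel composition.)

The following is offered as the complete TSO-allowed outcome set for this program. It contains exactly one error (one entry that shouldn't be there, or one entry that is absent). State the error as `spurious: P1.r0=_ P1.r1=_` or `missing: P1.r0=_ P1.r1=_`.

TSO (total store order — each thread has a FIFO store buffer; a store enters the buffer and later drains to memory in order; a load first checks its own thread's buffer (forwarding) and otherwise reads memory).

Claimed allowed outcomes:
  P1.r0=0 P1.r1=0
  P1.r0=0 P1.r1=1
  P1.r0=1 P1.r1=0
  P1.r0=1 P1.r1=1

spurious: P1.r0=1 P1.r1=0

outcome vector order: (P1.r0,P1.r1)
TSO (3): 0/0; 0/1; 1/1
claimed∖TSO = {1/0}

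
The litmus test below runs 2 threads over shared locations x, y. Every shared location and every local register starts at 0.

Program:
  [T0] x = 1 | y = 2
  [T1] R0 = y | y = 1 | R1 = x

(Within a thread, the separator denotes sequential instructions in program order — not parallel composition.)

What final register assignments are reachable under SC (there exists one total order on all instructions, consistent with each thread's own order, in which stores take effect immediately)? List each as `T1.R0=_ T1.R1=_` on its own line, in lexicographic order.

T1.R0=0 T1.R1=0
T1.R0=0 T1.R1=1
T1.R0=2 T1.R1=1

outcome vector order: (T1.R0,T1.R1)
|SC outcomes| = 3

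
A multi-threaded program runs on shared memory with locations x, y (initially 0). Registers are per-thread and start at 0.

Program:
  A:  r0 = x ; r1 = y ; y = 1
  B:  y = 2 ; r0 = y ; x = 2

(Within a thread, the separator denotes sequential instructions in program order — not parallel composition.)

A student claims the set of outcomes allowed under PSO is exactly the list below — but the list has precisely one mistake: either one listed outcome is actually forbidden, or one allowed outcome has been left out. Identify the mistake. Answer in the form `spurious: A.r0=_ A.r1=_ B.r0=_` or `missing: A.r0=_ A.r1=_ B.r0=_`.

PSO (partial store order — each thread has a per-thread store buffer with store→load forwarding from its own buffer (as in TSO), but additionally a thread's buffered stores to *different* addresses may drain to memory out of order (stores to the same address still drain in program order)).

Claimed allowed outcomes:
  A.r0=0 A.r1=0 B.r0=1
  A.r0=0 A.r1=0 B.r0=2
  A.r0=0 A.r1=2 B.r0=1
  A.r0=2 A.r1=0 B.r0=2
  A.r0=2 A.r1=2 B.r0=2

missing: A.r0=0 A.r1=2 B.r0=2

outcome vector order: (A.r0,A.r1,B.r0)
[PSO] allowed = {(0,0,1), (0,0,2), (0,2,1), (0,2,2), (2,0,2), (2,2,2)}
PSO∖claimed = {(0,2,2)}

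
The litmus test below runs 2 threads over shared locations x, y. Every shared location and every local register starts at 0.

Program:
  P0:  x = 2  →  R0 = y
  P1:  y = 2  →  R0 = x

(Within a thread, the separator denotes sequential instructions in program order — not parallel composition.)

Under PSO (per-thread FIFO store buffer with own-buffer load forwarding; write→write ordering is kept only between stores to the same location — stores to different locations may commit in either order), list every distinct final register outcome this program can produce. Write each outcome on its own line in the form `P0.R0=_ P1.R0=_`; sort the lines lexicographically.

P0.R0=0 P1.R0=0
P0.R0=0 P1.R0=2
P0.R0=2 P1.R0=0
P0.R0=2 P1.R0=2

outcome vector order: (P0.R0,P1.R0)
|PSO outcomes| = 4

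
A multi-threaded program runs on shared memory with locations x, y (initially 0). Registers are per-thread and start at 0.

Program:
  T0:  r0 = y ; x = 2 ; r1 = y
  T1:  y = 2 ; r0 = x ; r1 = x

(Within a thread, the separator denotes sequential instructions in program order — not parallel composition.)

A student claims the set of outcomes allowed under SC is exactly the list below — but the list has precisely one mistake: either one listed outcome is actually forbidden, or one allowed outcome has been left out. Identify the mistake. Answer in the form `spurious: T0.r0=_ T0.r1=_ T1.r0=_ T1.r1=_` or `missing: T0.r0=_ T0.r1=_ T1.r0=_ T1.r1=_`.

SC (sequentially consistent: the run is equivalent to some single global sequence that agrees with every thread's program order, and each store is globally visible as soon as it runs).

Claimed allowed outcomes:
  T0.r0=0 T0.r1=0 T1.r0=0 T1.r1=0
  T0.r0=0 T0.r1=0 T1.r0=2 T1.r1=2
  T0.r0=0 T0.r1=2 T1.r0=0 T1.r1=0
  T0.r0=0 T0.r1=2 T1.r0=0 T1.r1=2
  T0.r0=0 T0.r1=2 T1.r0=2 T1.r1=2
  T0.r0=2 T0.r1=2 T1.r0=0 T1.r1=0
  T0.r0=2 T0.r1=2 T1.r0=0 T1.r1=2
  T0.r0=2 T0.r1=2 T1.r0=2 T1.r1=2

outcome vector order: (T0.r0,T0.r1,T1.r0,T1.r1)
SC (7): 0/0/2/2, 0/2/0/0, 0/2/0/2, 0/2/2/2, 2/2/0/0, 2/2/0/2, 2/2/2/2
claimed∖SC = {0/0/0/0}

spurious: T0.r0=0 T0.r1=0 T1.r0=0 T1.r1=0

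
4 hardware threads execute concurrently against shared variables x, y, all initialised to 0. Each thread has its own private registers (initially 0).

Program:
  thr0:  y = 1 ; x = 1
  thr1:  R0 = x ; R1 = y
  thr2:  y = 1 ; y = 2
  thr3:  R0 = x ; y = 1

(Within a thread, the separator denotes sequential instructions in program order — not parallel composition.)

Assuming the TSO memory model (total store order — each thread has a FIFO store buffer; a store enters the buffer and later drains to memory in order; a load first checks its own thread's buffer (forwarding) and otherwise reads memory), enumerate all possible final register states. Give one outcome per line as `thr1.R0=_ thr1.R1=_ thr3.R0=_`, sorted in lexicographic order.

thr1.R0=0 thr1.R1=0 thr3.R0=0
thr1.R0=0 thr1.R1=0 thr3.R0=1
thr1.R0=0 thr1.R1=1 thr3.R0=0
thr1.R0=0 thr1.R1=1 thr3.R0=1
thr1.R0=0 thr1.R1=2 thr3.R0=0
thr1.R0=0 thr1.R1=2 thr3.R0=1
thr1.R0=1 thr1.R1=1 thr3.R0=0
thr1.R0=1 thr1.R1=1 thr3.R0=1
thr1.R0=1 thr1.R1=2 thr3.R0=0
thr1.R0=1 thr1.R1=2 thr3.R0=1

outcome vector order: (thr1.R0,thr1.R1,thr3.R0)
|TSO outcomes| = 10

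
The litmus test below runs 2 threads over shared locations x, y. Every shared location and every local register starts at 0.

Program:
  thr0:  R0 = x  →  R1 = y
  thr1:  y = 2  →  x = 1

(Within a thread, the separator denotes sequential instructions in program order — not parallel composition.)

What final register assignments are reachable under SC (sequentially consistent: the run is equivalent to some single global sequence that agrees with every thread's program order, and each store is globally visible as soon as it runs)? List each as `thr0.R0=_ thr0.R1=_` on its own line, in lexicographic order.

outcome vector order: (thr0.R0,thr0.R1)
|SC outcomes| = 3

thr0.R0=0 thr0.R1=0
thr0.R0=0 thr0.R1=2
thr0.R0=1 thr0.R1=2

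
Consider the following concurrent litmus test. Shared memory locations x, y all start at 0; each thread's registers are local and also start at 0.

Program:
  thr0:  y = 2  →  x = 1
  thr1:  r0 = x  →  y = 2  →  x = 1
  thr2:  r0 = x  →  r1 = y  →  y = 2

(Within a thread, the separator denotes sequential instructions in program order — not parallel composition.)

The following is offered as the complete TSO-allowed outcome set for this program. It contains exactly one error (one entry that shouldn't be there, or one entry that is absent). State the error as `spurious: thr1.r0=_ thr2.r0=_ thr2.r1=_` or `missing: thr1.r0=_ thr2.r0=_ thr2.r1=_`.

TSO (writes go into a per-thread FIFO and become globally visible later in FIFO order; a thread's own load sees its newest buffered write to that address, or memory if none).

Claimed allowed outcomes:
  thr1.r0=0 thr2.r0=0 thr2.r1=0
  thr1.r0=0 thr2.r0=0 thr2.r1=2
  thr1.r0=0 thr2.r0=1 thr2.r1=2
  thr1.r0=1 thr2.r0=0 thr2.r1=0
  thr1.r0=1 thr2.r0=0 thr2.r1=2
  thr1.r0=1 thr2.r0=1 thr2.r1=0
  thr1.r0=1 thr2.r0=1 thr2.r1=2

spurious: thr1.r0=1 thr2.r0=1 thr2.r1=0

outcome vector order: (thr1.r0,thr2.r0,thr2.r1)
TSO (6): 000, 002, 012, 100, 102, 112
claimed∖TSO = {110}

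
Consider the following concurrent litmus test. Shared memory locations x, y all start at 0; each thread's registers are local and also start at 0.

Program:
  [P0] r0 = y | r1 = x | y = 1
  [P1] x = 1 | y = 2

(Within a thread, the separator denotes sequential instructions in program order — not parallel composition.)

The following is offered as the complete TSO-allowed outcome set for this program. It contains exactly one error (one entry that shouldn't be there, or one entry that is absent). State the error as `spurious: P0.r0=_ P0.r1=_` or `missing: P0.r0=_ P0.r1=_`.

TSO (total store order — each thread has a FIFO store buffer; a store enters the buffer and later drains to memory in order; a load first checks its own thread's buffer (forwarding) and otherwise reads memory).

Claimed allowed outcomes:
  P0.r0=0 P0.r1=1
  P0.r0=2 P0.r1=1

outcome vector order: (P0.r0,P0.r1)
TSO: 3 outcomes — {(0,0) (0,1) (2,1)}
TSO∖claimed = {(0,0)}

missing: P0.r0=0 P0.r1=0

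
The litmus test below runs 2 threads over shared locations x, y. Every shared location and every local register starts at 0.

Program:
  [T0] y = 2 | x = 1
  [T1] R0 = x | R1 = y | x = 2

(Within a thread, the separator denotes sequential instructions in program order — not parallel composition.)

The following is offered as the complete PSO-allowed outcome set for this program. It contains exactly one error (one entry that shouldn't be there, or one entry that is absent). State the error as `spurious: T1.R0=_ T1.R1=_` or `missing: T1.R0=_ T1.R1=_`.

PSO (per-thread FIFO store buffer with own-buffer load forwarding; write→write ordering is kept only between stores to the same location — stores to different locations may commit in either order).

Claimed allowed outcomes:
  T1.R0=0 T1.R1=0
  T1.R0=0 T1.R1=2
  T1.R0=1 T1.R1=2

outcome vector order: (T1.R0,T1.R1)
under PSO → <0 0>, <0 2>, <1 0>, <1 2>
PSO∖claimed = {<1 0>}

missing: T1.R0=1 T1.R1=0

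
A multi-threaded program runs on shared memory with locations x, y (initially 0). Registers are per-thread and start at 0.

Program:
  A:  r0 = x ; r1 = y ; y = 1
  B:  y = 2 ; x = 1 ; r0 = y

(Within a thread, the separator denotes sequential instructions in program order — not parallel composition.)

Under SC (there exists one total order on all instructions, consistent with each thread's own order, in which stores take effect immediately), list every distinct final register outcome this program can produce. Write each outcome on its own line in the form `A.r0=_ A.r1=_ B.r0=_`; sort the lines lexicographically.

A.r0=0 A.r1=0 B.r0=1
A.r0=0 A.r1=0 B.r0=2
A.r0=0 A.r1=2 B.r0=1
A.r0=0 A.r1=2 B.r0=2
A.r0=1 A.r1=2 B.r0=1
A.r0=1 A.r1=2 B.r0=2

outcome vector order: (A.r0,A.r1,B.r0)
|SC outcomes| = 6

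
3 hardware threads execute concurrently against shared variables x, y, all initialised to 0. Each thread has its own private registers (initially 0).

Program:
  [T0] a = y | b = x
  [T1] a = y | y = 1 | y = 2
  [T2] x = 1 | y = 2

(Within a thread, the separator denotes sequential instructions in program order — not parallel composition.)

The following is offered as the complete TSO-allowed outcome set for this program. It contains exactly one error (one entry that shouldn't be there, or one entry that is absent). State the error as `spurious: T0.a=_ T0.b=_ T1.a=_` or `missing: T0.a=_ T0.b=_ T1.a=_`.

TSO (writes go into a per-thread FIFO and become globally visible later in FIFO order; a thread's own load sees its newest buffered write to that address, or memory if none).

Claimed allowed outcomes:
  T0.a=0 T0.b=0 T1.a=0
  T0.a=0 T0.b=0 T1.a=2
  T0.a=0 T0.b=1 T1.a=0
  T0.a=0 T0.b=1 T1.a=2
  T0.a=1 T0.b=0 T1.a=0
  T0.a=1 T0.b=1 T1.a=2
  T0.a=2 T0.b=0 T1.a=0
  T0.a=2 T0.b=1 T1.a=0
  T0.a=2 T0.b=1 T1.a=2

missing: T0.a=1 T0.b=1 T1.a=0

outcome vector order: (T0.a,T0.b,T1.a)
TSO: 10 outcomes — {000; 002; 010; 012; 100; 110; 112; 200; 210; 212}
TSO∖claimed = {110}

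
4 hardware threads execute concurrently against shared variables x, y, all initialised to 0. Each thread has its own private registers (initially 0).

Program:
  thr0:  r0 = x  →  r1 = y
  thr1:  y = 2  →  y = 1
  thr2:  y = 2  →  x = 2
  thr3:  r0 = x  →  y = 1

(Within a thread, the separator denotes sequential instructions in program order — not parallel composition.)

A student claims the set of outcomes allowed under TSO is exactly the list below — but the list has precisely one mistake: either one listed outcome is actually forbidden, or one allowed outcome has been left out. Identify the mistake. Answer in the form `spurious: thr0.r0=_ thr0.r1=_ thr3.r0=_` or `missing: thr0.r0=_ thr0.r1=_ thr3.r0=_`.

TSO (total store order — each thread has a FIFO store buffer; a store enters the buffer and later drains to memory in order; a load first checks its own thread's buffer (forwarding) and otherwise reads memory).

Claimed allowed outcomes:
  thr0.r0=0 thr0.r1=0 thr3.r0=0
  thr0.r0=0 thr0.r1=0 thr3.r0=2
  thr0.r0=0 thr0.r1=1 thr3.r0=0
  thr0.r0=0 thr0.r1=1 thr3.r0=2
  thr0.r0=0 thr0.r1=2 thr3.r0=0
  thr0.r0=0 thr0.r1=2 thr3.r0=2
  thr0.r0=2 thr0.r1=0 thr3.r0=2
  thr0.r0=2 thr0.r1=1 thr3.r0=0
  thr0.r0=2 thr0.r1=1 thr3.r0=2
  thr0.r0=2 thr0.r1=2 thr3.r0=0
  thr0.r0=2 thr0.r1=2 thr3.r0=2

spurious: thr0.r0=2 thr0.r1=0 thr3.r0=2

outcome vector order: (thr0.r0,thr0.r1,thr3.r0)
under TSO → <0 0 0> <0 0 2> <0 1 0> <0 1 2> <0 2 0> <0 2 2> <2 1 0> <2 1 2> <2 2 0> <2 2 2>
claimed∖TSO = {<2 0 2>}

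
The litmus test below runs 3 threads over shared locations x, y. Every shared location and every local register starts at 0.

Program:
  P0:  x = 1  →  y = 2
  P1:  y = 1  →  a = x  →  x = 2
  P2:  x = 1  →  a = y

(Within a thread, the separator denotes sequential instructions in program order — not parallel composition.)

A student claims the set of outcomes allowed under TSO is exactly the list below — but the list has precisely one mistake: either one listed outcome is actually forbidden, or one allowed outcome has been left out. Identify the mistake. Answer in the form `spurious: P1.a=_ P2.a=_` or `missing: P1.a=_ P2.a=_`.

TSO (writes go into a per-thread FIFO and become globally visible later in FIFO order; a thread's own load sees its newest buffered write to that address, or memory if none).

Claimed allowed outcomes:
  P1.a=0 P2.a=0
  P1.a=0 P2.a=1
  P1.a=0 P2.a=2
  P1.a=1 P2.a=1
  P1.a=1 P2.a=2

outcome vector order: (P1.a,P2.a)
TSO: 6 outcomes — {00; 01; 02; 10; 11; 12}
TSO∖claimed = {10}

missing: P1.a=1 P2.a=0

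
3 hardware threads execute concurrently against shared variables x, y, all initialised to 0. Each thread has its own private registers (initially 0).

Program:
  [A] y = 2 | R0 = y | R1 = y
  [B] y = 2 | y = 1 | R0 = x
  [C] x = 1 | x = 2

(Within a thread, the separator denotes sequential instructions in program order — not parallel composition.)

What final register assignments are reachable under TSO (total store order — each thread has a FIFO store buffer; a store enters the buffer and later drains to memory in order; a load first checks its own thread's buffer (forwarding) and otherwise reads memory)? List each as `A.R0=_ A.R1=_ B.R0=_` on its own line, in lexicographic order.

outcome vector order: (A.R0,A.R1,B.R0)
|TSO outcomes| = 9

A.R0=1 A.R1=1 B.R0=0
A.R0=1 A.R1=1 B.R0=1
A.R0=1 A.R1=1 B.R0=2
A.R0=2 A.R1=1 B.R0=0
A.R0=2 A.R1=1 B.R0=1
A.R0=2 A.R1=1 B.R0=2
A.R0=2 A.R1=2 B.R0=0
A.R0=2 A.R1=2 B.R0=1
A.R0=2 A.R1=2 B.R0=2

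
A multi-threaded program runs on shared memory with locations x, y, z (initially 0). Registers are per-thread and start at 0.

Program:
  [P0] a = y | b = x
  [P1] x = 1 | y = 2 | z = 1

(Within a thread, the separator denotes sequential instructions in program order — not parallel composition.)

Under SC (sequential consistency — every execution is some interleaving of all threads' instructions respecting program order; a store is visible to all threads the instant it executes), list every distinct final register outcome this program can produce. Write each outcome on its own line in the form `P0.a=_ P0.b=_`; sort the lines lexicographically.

P0.a=0 P0.b=0
P0.a=0 P0.b=1
P0.a=2 P0.b=1

outcome vector order: (P0.a,P0.b)
|SC outcomes| = 3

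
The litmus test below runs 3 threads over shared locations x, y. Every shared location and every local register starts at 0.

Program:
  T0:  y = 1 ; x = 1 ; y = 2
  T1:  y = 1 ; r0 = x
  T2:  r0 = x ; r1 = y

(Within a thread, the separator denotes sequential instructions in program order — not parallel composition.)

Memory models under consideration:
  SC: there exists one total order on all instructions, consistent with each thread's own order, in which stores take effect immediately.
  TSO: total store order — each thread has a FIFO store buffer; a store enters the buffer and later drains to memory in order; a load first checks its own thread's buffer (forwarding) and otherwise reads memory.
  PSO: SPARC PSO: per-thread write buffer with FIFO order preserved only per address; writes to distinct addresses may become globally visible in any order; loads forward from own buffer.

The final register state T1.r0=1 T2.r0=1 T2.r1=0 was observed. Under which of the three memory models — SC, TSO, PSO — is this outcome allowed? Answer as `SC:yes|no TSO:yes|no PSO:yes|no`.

outcome vector order: (T1.r0,T2.r0,T2.r1)
under SC → 000, 001, 002, 011, 012, 100, 101, 102, 111, 112
under TSO → 000, 001, 002, 011, 012, 100, 101, 102, 111, 112
under PSO → 000, 001, 002, 010, 011, 012, 100, 101, 102, 110, 111, 112
target 110 ∈ {PSO}

SC:no TSO:no PSO:yes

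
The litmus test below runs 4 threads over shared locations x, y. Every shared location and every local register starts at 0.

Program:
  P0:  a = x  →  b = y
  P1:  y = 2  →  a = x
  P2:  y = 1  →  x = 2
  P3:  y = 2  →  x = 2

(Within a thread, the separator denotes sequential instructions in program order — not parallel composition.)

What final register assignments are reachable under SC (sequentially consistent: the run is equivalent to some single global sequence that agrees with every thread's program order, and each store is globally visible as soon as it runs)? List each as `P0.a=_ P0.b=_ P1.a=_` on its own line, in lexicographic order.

P0.a=0 P0.b=0 P1.a=0
P0.a=0 P0.b=0 P1.a=2
P0.a=0 P0.b=1 P1.a=0
P0.a=0 P0.b=1 P1.a=2
P0.a=0 P0.b=2 P1.a=0
P0.a=0 P0.b=2 P1.a=2
P0.a=2 P0.b=1 P1.a=0
P0.a=2 P0.b=1 P1.a=2
P0.a=2 P0.b=2 P1.a=0
P0.a=2 P0.b=2 P1.a=2

outcome vector order: (P0.a,P0.b,P1.a)
|SC outcomes| = 10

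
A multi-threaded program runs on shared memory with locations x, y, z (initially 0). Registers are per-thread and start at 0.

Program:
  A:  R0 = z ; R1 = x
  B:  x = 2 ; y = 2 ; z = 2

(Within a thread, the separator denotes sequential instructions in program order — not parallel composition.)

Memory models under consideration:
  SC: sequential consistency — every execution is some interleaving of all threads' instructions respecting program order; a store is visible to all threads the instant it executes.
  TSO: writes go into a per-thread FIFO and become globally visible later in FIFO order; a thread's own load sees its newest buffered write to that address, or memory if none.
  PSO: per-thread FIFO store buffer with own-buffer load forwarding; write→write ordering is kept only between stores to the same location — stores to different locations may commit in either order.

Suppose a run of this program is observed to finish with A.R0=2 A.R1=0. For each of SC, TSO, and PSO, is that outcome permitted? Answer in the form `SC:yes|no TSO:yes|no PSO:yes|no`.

outcome vector order: (A.R0,A.R1)
SC: 3 outcomes — {<0 0> <0 2> <2 2>}
TSO: 3 outcomes — {<0 0> <0 2> <2 2>}
PSO: 4 outcomes — {<0 0> <0 2> <2 0> <2 2>}
target <2 0> ∈ {PSO}

SC:no TSO:no PSO:yes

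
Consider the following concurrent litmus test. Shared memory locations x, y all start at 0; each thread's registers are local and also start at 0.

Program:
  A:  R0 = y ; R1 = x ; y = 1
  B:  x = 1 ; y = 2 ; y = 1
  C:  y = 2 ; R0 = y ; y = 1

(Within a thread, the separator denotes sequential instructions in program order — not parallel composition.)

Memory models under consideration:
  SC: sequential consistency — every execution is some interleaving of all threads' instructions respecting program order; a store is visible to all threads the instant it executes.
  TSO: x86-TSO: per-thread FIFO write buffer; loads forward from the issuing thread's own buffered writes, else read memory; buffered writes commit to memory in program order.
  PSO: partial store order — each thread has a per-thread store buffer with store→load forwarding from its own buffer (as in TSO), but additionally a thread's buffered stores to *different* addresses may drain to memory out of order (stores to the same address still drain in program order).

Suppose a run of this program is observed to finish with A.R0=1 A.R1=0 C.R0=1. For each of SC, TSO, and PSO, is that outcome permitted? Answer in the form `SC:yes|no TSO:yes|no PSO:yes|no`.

outcome vector order: (A.R0,A.R1,C.R0)
[SC] allowed = {(0,0,1); (0,0,2); (0,1,1); (0,1,2); (1,0,2); (1,1,1); (1,1,2); (2,0,1); (2,0,2); (2,1,1); (2,1,2)}
[TSO] allowed = {(0,0,1); (0,0,2); (0,1,1); (0,1,2); (1,0,2); (1,1,1); (1,1,2); (2,0,1); (2,0,2); (2,1,1); (2,1,2)}
[PSO] allowed = {(0,0,1); (0,0,2); (0,1,1); (0,1,2); (1,0,1); (1,0,2); (1,1,1); (1,1,2); (2,0,1); (2,0,2); (2,1,1); (2,1,2)}
target (1,0,1) ∈ {PSO}

SC:no TSO:no PSO:yes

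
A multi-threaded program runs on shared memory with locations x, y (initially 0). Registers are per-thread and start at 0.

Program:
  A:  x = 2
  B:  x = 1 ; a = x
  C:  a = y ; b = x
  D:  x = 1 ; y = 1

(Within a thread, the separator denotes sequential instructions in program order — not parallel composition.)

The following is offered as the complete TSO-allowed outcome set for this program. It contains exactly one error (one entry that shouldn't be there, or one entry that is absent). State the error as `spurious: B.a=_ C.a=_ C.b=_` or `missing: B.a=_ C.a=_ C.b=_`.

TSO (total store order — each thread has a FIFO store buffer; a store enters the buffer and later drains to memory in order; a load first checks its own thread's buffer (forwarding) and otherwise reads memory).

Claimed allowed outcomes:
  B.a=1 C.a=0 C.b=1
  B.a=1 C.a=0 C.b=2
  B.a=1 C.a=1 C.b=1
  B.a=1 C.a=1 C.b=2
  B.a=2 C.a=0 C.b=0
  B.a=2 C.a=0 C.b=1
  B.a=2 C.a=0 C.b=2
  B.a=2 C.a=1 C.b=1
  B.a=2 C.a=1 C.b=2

outcome vector order: (B.a,C.a,C.b)
TSO (10): 1/0/0 1/0/1 1/0/2 1/1/1 1/1/2 2/0/0 2/0/1 2/0/2 2/1/1 2/1/2
TSO∖claimed = {1/0/0}

missing: B.a=1 C.a=0 C.b=0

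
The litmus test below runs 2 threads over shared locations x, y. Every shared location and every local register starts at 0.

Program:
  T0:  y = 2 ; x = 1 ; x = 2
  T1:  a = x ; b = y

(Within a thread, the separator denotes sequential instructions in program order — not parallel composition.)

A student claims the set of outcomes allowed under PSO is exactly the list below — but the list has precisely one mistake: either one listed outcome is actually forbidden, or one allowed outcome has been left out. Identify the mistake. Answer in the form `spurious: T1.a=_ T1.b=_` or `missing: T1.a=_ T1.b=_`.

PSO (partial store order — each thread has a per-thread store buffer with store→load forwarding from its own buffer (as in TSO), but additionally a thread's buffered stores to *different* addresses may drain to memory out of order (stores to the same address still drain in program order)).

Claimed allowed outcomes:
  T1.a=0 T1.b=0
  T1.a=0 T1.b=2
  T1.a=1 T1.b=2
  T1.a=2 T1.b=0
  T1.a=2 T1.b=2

missing: T1.a=1 T1.b=0

outcome vector order: (T1.a,T1.b)
[PSO] allowed = {00, 02, 10, 12, 20, 22}
PSO∖claimed = {10}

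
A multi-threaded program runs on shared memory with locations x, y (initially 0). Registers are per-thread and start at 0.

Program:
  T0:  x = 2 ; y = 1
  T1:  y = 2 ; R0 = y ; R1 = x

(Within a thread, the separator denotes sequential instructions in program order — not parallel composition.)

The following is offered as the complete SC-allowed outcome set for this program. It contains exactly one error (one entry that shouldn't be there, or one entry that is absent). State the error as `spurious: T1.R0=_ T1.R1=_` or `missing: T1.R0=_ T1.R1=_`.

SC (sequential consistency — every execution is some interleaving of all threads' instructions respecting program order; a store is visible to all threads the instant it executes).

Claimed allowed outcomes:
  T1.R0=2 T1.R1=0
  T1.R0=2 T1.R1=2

missing: T1.R0=1 T1.R1=2

outcome vector order: (T1.R0,T1.R1)
SC: 3 outcomes — {(1,2); (2,0); (2,2)}
SC∖claimed = {(1,2)}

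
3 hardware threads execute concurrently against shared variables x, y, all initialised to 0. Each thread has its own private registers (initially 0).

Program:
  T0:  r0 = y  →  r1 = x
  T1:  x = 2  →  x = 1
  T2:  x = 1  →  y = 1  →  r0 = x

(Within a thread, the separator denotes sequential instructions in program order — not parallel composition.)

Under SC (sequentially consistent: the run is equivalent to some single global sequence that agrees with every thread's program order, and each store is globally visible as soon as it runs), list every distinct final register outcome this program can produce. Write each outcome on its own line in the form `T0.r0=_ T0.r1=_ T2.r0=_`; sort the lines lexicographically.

T0.r0=0 T0.r1=0 T2.r0=1
T0.r0=0 T0.r1=0 T2.r0=2
T0.r0=0 T0.r1=1 T2.r0=1
T0.r0=0 T0.r1=1 T2.r0=2
T0.r0=0 T0.r1=2 T2.r0=1
T0.r0=0 T0.r1=2 T2.r0=2
T0.r0=1 T0.r1=1 T2.r0=1
T0.r0=1 T0.r1=1 T2.r0=2
T0.r0=1 T0.r1=2 T2.r0=1
T0.r0=1 T0.r1=2 T2.r0=2

outcome vector order: (T0.r0,T0.r1,T2.r0)
|SC outcomes| = 10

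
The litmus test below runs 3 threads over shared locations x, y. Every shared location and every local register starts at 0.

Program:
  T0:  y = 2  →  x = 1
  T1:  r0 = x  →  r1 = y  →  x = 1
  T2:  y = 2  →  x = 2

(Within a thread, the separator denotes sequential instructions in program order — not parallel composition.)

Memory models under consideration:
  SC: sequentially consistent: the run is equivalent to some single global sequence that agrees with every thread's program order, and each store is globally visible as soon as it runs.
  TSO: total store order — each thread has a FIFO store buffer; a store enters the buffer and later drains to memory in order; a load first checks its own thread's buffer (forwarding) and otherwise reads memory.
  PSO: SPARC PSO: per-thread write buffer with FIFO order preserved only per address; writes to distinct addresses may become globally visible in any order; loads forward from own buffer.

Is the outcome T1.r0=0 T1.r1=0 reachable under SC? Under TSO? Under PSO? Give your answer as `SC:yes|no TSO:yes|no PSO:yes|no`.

SC:yes TSO:yes PSO:yes

outcome vector order: (T1.r0,T1.r1)
SC: 4 outcomes — {(0,0) (0,2) (1,2) (2,2)}
TSO: 4 outcomes — {(0,0) (0,2) (1,2) (2,2)}
PSO: 6 outcomes — {(0,0) (0,2) (1,0) (1,2) (2,0) (2,2)}
target (0,0) ∈ {SC,TSO,PSO}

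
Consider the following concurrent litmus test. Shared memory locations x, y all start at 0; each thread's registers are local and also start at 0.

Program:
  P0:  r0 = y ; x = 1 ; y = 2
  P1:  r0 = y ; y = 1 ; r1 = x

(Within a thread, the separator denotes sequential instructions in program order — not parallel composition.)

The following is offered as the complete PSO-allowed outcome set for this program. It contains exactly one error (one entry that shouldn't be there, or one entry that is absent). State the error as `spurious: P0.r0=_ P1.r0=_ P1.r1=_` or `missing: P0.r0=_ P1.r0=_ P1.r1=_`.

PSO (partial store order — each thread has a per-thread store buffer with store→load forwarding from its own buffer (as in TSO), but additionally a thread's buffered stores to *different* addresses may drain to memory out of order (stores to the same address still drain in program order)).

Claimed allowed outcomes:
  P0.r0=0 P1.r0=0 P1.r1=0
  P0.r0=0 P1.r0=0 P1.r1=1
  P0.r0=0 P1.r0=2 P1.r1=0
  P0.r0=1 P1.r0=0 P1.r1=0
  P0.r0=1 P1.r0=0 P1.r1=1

missing: P0.r0=0 P1.r0=2 P1.r1=1

outcome vector order: (P0.r0,P1.r0,P1.r1)
PSO (6): 0/0/0 0/0/1 0/2/0 0/2/1 1/0/0 1/0/1
PSO∖claimed = {0/2/1}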